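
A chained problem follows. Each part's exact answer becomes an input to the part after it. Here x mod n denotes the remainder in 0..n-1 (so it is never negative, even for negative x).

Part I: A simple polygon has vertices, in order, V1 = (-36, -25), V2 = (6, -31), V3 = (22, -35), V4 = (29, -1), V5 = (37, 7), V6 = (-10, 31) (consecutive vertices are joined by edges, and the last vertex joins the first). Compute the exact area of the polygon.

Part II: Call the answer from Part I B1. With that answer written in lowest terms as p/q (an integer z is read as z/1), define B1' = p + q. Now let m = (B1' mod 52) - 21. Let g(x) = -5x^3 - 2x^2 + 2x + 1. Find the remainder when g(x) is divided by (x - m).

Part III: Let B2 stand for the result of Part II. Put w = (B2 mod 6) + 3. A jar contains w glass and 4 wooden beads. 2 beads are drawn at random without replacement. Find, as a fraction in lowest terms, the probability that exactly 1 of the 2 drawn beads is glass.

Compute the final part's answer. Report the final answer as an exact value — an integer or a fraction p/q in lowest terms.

Part I: cross terms: (-36*-31 - 6*-25)=1266, (6*-35 - 22*-31)=472, (22*-1 - 29*-35)=993, (29*7 - 37*-1)=240, (37*31 - -10*7)=1217, (-10*-25 - -36*31)=1366; twice the area = |5554| = 5554; area = 2777; answer 2777
Part II: B1 = 2777; threaded value p + q = 2778; m = 1; remainder = value at the root: -5*(1)^3 - 2*(1)^2 + 2*(1)^1 + 1 = (-5) + (-2) + (2) + (1) = -4; answer -4
Part III: B2 = -4; w = 5; total draws C(9,2) = 36; favorable C(5,1)*C(4,1) = 20; P = 5/9; answer 5/9

5/9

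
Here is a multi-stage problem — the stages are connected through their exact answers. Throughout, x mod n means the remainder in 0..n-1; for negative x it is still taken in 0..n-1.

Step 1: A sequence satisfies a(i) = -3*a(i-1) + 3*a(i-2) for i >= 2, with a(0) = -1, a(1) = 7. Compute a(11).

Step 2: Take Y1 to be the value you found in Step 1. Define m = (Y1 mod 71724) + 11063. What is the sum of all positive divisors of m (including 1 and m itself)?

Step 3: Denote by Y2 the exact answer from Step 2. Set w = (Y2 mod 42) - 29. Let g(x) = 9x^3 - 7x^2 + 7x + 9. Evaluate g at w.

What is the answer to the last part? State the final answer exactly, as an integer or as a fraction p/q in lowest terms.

Step 1: a(2) = -3*(7) + 3*(-1) = -24; iterating: a(2)=-24, a(3)=93, a(4)=-351, a(5)=1332, a(6)=-5049, a(7)=19143, a(8)=-72576, a(9)=275157, a(10)=-1043199, a(11)=3955068; answer 3955068
Step 2: Y1 = 3955068; m = 21311; 21311 = 101 * 211; sigma = (1 + 101) * (1 + 211) = 102 * 212 = 21624; answer 21624
Step 3: Y2 = 21624; w = 7; 9*(7)^3 - 7*(7)^2 + 7*(7)^1 + 9 = (3087) + (-343) + (49) + (9) = 2802; answer 2802

2802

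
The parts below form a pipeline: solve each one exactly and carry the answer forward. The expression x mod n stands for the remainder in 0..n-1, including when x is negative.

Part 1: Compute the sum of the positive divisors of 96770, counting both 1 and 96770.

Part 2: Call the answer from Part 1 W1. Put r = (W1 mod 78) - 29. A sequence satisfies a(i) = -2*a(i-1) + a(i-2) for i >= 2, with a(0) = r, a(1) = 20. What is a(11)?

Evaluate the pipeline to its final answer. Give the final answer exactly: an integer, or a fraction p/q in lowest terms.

Part 1: 96770 = 2 * 5 * 9677; sigma = (1 + 2) * (1 + 5) * (1 + 9677) = 3 * 6 * 9678 = 174204; answer 174204
Part 2: W1 = 174204; r = 1; a(2) = -2*(20) + 1*(1) = -39; iterating: a(2)=-39, a(3)=98, a(4)=-235, a(5)=568, a(6)=-1371, a(7)=3310, a(8)=-7991, a(9)=19292, a(10)=-46575, a(11)=112442; answer 112442

112442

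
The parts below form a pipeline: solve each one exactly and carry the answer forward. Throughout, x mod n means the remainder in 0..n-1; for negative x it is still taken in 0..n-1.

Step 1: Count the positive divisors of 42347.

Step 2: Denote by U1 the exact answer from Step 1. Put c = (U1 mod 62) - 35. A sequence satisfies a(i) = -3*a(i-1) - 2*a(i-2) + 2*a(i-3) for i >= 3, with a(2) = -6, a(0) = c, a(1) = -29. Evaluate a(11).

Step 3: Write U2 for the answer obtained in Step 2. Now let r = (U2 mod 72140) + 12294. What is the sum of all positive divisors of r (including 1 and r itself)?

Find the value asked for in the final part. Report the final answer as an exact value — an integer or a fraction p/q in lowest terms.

Step 1: 42347 = 17 * 47 * 53; number of divisors = (1+1) * (1+1) * (1+1) = 8; answer 8
Step 2: U1 = 8; c = -27; a(3) = -3*(-6) - 2*(-29) + 2*(-27) = 22; iterating: a(3)=22, a(4)=-112, a(5)=280, a(6)=-572, a(7)=932, a(8)=-1092, a(9)=268, a(10)=3244, a(11)=-12452; answer -12452
Step 3: U2 = -12452; r = 71982; 71982 = 2 * 3^3 * 31 * 43; sigma = (1 + 2) * (1 + 3 + 9 + 27) * (1 + 31) * (1 + 43) = 3 * 40 * 32 * 44 = 168960; answer 168960

168960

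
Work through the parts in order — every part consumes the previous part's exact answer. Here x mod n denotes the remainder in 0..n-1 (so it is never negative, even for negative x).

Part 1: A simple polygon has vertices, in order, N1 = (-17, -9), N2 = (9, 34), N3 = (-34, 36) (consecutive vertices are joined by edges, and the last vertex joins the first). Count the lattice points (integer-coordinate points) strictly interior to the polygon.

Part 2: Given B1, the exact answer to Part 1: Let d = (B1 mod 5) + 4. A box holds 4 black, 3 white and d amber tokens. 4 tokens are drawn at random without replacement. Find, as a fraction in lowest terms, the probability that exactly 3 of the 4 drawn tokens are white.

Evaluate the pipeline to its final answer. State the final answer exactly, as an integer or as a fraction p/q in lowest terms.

4/165

Part 1: cross terms: (-17*34 - 9*-9)=-497, (9*36 - -34*34)=1480, (-34*-9 - -17*36)=918; twice the area = |1901| = 1901; area = 1901/2; boundary points = 1 + 1 + 1 = 3; strictly interior points = area - boundary/2 + 1 = 950; answer 950
Part 2: B1 = 950; d = 4; total draws C(11,4) = 330; favorable C(3,3)*C(8,1) = 8; P = 4/165; answer 4/165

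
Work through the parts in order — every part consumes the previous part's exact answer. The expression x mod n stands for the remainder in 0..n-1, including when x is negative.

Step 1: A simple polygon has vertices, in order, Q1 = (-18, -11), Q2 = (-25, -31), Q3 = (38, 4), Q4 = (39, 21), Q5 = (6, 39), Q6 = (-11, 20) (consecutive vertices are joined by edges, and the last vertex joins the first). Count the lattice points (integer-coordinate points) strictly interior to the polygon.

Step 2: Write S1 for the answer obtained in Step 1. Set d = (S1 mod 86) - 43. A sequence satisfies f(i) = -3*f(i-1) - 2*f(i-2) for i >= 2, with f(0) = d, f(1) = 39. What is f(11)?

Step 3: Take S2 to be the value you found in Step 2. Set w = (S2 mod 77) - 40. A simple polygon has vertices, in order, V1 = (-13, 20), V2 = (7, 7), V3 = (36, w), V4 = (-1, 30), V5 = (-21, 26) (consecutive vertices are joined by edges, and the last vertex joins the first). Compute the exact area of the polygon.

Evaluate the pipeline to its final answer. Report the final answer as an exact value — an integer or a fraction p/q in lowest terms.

Step 1: cross terms: (-18*-31 - -25*-11)=283, (-25*4 - 38*-31)=1078, (38*21 - 39*4)=642, (39*39 - 6*21)=1395, (6*20 - -11*39)=549, (-11*-11 - -18*20)=481; twice the area = |4428| = 4428; area = 2214; boundary points = 1 + 7 + 1 + 3 + 1 + 1 = 14; strictly interior points = area - boundary/2 + 1 = 2208; answer 2208
Step 2: S1 = 2208; d = 15; f(2) = -3*(39) - 2*(15) = -147; iterating: f(2)=-147, f(3)=363, f(4)=-795, f(5)=1659, f(6)=-3387, f(7)=6843, f(8)=-13755, f(9)=27579, f(10)=-55227, f(11)=110523; answer 110523
Step 3: S2 = 110523; w = -12; cross terms: (-13*7 - 7*20)=-231, (7*-12 - 36*7)=-336, (36*30 - -1*-12)=1068, (-1*26 - -21*30)=604, (-21*20 - -13*26)=-82; twice the area = |1023| = 1023; area = 1023/2; answer 1023/2

1023/2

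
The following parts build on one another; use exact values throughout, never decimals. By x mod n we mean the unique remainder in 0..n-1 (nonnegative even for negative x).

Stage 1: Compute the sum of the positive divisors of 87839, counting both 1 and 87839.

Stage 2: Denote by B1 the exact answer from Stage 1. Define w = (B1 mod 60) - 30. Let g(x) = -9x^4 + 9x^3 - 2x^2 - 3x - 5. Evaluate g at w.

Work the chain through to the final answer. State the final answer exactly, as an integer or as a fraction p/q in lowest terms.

Stage 1: 87839 = 17 * 5167; sigma = (1 + 17) * (1 + 5167) = 18 * 5168 = 93024; answer 93024
Stage 2: B1 = 93024; w = -6; -9*(-6)^4 + 9*(-6)^3 - 2*(-6)^2 - 3*(-6)^1 - 5 = (-11664) + (-1944) + (-72) + (18) + (-5) = -13667; answer -13667

-13667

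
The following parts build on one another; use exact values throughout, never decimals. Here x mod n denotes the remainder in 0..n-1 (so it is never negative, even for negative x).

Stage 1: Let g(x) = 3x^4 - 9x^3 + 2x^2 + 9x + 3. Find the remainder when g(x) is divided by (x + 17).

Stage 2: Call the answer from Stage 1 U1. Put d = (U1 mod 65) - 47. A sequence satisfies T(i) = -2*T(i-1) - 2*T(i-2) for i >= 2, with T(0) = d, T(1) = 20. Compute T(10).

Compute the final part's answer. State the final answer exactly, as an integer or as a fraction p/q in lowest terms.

Stage 1: remainder = value at the root: 3*(-17)^4 - 9*(-17)^3 + 2*(-17)^2 + 9*(-17)^1 + 3 = (250563) + (44217) + (578) + (-153) + (3) = 295208; answer 295208
Stage 2: U1 = 295208; d = -4; T(2) = -2*(20) - 2*(-4) = -32; iterating: T(2)=-32, T(3)=24, T(4)=16, T(5)=-80, T(6)=128, T(7)=-96, T(8)=-64, T(9)=320, T(10)=-512; answer -512

-512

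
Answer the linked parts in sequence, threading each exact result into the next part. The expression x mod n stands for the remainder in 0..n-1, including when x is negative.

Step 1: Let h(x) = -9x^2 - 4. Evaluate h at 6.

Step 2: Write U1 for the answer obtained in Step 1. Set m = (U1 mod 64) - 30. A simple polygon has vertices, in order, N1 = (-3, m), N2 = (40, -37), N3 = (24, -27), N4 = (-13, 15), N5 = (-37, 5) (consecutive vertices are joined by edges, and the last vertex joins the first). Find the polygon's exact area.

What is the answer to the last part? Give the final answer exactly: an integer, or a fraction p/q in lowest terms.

Step 1: -9*(6)^2 - 4 = (-324) + (-4) = -328; answer -328
Step 2: U1 = -328; m = 26; cross terms: (-3*-37 - 40*26)=-929, (40*-27 - 24*-37)=-192, (24*15 - -13*-27)=9, (-13*5 - -37*15)=490, (-37*26 - -3*5)=-947; twice the area = |-1569| = 1569; area = 1569/2; answer 1569/2

1569/2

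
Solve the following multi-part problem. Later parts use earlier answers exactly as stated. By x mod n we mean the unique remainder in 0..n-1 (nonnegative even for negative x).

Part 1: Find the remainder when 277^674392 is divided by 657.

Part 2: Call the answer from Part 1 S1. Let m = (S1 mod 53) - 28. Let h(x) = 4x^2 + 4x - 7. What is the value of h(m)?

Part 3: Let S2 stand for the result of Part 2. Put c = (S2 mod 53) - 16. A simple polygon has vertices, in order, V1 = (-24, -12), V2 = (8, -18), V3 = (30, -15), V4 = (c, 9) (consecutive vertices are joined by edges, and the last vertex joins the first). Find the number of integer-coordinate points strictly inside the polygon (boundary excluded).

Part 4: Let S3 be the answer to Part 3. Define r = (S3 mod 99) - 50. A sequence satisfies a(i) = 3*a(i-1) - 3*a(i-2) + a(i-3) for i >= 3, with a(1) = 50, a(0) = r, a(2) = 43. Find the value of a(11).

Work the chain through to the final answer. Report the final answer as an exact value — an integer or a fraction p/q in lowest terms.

Part 1: squarings mod 657: 277^1=277, 277^2=517, 277^4=547, 277^8=274, 277^16=178, 277^32=148, 277^64=223, 277^128=454, 277^256=475, 277^512=274, 277^1024=178, 277^2048=148, 277^4096=223, 277^8192=454, 277^16384=475, 277^32768=274, 277^65536=178, 277^131072=148, 277^262144=223, 277^524288=454; 277^674392 = 277^8 * 277^16 * 277^64 * 277^512 * 277^2048 * 277^16384 * 277^131072 * 277^524288 = 475 (mod 657); answer 475
Part 2: S1 = 475; m = 23; 4*(23)^2 + 4*(23)^1 - 7 = (2116) + (92) + (-7) = 2201; answer 2201
Part 3: S2 = 2201; c = 12; cross terms: (-24*-18 - 8*-12)=528, (8*-15 - 30*-18)=420, (30*9 - 12*-15)=450, (12*-12 - -24*9)=72; twice the area = |1470| = 1470; area = 735; boundary points = 2 + 1 + 6 + 3 = 12; strictly interior points = area - boundary/2 + 1 = 730; answer 730
Part 4: S3 = 730; r = -13; a(3) = 3*(43) - 3*(50) + 1*(-13) = -34; iterating: a(3)=-34, a(4)=-181, a(5)=-398, a(6)=-685, a(7)=-1042, a(8)=-1469, a(9)=-1966, a(10)=-2533, a(11)=-3170; answer -3170

-3170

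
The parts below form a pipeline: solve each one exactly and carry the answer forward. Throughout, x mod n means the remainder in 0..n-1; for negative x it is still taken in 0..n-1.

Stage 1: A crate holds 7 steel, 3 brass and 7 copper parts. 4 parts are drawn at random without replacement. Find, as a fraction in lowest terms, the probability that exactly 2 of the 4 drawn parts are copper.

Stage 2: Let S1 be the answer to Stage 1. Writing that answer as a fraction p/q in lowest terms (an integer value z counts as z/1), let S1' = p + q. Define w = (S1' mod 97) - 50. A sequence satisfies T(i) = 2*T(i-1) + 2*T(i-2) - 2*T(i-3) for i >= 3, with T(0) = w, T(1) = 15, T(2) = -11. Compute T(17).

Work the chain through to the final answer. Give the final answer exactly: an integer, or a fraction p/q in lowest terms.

Stage 1: total draws C(17,4) = 2380; favorable C(7,2)*C(10,2) = 945; P = 27/68; answer 27/68
Stage 2: S1 = 27/68; threaded value p + q = 95; w = 45; T(3) = 2*(-11) + 2*(15) - 2*(45) = -82; iterating: T(3)=-82, T(4)=-216, T(5)=-574, T(6)=-1416, T(7)=-3548, T(8)=-8780, T(9)=-21824, T(10)=-54112, T(11)=-134312, T(12)=-333200, T(13)=-826800, T(14)=-2051376, T(15)=-5089952, T(16)=-12629056, T(17)=-31335264; answer -31335264

-31335264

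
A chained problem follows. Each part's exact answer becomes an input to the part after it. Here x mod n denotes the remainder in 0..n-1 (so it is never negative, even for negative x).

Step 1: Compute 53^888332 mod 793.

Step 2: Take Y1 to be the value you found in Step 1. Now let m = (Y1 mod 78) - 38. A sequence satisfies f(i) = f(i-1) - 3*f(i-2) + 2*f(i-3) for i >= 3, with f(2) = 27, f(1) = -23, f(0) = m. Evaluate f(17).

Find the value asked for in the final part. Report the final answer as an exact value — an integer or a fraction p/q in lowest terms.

-83821

Step 1: squarings mod 793: 53^1=53, 53^2=430, 53^4=131, 53^8=508, 53^16=339, 53^32=729, 53^64=131, 53^128=508, 53^256=339, 53^512=729, 53^1024=131, 53^2048=508, 53^4096=339, 53^8192=729, 53^16384=131, 53^32768=508, 53^65536=339, 53^131072=729, 53^262144=131, 53^524288=508; 53^888332 = 53^4 * 53^8 * 53^512 * 53^1024 * 53^2048 * 53^32768 * 53^65536 * 53^262144 * 53^524288 = 729 (mod 793); answer 729
Step 2: Y1 = 729; m = -11; f(3) = 1*(27) - 3*(-23) + 2*(-11) = 74; iterating: f(3)=74, f(4)=-53, f(5)=-221, f(6)=86, f(7)=643, f(8)=-57, f(9)=-1814, f(10)=-357, f(11)=4971, f(12)=2414, f(13)=-13213, f(14)=-10513, f(15)=33954, f(16)=39067, f(17)=-83821; answer -83821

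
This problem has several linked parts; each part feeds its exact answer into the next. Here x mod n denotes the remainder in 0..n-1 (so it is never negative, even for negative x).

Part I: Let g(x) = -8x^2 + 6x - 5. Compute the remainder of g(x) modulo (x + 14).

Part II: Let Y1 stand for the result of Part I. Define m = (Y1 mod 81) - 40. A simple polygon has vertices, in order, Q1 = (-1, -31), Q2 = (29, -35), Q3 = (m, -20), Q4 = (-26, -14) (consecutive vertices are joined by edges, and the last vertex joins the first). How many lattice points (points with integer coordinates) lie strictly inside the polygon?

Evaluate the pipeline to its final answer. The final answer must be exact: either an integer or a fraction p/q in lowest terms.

Part I: remainder = value at the root: -8*(-14)^2 + 6*(-14)^1 - 5 = (-1568) + (-84) + (-5) = -1657; answer -1657
Part II: Y1 = -1657; m = 4; cross terms: (-1*-35 - 29*-31)=934, (29*-20 - 4*-35)=-440, (4*-14 - -26*-20)=-576, (-26*-31 - -1*-14)=792; twice the area = |710| = 710; area = 355; boundary points = 2 + 5 + 6 + 1 = 14; strictly interior points = area - boundary/2 + 1 = 349; answer 349

349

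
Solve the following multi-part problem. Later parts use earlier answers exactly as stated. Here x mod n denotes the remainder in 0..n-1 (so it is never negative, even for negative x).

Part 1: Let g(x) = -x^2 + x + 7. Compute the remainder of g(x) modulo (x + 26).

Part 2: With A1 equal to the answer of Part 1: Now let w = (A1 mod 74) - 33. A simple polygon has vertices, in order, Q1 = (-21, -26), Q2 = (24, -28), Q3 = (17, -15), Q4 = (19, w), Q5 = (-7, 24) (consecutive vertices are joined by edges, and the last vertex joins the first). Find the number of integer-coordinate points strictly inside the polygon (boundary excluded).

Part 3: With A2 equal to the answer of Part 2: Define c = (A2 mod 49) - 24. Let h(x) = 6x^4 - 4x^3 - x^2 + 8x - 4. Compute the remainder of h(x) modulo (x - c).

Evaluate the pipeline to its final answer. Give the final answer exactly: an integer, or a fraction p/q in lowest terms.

Part 1: remainder = value at the root: -1*(-26)^2 + 1*(-26)^1 + 7 = (-676) + (-26) + (7) = -695; answer -695
Part 2: A1 = -695; w = 12; cross terms: (-21*-28 - 24*-26)=1212, (24*-15 - 17*-28)=116, (17*12 - 19*-15)=489, (19*24 - -7*12)=540, (-7*-26 - -21*24)=686; twice the area = |3043| = 3043; area = 3043/2; boundary points = 1 + 1 + 1 + 2 + 2 = 7; strictly interior points = area - boundary/2 + 1 = 1519; answer 1519
Part 3: A2 = 1519; c = -24; remainder = value at the root: 6*(-24)^4 - 4*(-24)^3 - 1*(-24)^2 + 8*(-24)^1 - 4 = (1990656) + (55296) + (-576) + (-192) + (-4) = 2045180; answer 2045180

2045180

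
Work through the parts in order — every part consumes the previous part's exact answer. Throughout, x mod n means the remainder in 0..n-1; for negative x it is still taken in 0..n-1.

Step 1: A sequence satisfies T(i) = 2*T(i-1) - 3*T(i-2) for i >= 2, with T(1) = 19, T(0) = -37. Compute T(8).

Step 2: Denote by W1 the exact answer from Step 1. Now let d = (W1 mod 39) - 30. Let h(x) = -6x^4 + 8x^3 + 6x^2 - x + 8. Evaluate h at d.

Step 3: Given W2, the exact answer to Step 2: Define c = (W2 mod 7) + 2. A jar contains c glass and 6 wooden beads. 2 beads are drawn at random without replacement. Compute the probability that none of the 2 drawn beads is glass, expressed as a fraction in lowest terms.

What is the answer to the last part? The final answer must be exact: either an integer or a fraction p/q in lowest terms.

Step 1: T(2) = 2*(19) - 3*(-37) = 149; iterating: T(2)=149, T(3)=241, T(4)=35, T(5)=-653, T(6)=-1411, T(7)=-863, T(8)=2507; answer 2507
Step 2: W1 = 2507; d = -19; -6*(-19)^4 + 8*(-19)^3 + 6*(-19)^2 - 1*(-19)^1 + 8 = (-781926) + (-54872) + (2166) + (19) + (8) = -834605; answer -834605
Step 3: W2 = -834605; c = 7; total draws C(13,2) = 78; favorable C(6,2) = 15; P = 5/26; answer 5/26

5/26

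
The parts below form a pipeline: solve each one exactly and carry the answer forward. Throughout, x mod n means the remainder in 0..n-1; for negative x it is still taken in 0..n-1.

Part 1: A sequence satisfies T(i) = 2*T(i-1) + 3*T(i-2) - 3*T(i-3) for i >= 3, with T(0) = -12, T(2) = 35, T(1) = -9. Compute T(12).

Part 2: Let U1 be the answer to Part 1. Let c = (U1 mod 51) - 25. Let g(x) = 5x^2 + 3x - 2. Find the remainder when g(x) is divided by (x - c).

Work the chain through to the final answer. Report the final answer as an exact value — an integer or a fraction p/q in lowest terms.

Part 1: T(3) = 2*(35) + 3*(-9) - 3*(-12) = 79; iterating: T(3)=79, T(4)=290, T(5)=712, T(6)=2057, T(7)=5380, T(8)=14795, T(9)=39559, T(10)=107363, T(11)=289018, T(12)=781448; answer 781448
Part 2: U1 = 781448; c = 1; remainder = value at the root: 5*(1)^2 + 3*(1)^1 - 2 = (5) + (3) + (-2) = 6; answer 6

6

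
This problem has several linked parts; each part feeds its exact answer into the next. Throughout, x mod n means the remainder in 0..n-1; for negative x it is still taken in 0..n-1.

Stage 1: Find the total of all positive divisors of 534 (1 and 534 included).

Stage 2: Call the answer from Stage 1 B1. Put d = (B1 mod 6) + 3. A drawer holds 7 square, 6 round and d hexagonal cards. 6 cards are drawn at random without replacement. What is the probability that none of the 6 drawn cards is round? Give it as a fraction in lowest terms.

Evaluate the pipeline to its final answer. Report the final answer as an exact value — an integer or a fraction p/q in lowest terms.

15/572

Stage 1: 534 = 2 * 3 * 89; sigma = (1 + 2) * (1 + 3) * (1 + 89) = 3 * 4 * 90 = 1080; answer 1080
Stage 2: B1 = 1080; d = 3; total draws C(16,6) = 8008; favorable C(10,6) = 210; P = 15/572; answer 15/572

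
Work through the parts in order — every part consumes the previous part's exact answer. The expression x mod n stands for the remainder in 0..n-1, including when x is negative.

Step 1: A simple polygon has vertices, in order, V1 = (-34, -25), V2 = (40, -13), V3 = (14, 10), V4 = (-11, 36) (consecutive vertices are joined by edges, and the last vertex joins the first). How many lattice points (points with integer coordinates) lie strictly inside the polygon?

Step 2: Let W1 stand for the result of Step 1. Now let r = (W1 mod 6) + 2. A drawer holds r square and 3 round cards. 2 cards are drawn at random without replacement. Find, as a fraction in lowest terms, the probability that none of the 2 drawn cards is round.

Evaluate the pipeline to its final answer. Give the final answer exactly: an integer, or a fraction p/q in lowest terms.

Step 1: cross terms: (-34*-13 - 40*-25)=1442, (40*10 - 14*-13)=582, (14*36 - -11*10)=614, (-11*-25 - -34*36)=1499; twice the area = |4137| = 4137; area = 4137/2; boundary points = 2 + 1 + 1 + 1 = 5; strictly interior points = area - boundary/2 + 1 = 2067; answer 2067
Step 2: W1 = 2067; r = 5; total draws C(8,2) = 28; favorable C(5,2) = 10; P = 5/14; answer 5/14

5/14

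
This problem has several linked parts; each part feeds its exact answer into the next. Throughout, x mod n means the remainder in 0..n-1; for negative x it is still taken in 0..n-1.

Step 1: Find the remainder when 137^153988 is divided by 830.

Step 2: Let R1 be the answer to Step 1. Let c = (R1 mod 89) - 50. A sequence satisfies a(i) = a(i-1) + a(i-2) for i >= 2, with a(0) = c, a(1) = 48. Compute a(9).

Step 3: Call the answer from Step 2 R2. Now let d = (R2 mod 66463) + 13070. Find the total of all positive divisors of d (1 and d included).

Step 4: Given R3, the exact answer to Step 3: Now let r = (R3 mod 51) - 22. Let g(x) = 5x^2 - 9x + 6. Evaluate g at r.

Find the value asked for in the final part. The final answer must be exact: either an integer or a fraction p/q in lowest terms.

20

Step 1: squarings mod 830: 137^1=137, 137^2=509, 137^4=121, 137^8=531, 137^16=591, 137^32=681, 137^64=621, 137^128=521, 137^256=31, 137^512=131, 137^1024=561, 137^2048=151, 137^4096=391, 137^8192=161, 137^16384=191, 137^32768=791, 137^65536=691, 137^131072=231; 137^153988 = 137^4 * 137^128 * 137^256 * 137^2048 * 137^4096 * 137^16384 * 137^131072 = 161 (mod 830); answer 161
Step 2: R1 = 161; c = 22; a(2) = 1*(48) + 1*(22) = 70; iterating: a(2)=70, a(3)=118, a(4)=188, a(5)=306, a(6)=494, a(7)=800, a(8)=1294, a(9)=2094; answer 2094
Step 3: R2 = 2094; d = 15164; 15164 = 2^2 * 17 * 223; sigma = (1 + 2 + 4) * (1 + 17) * (1 + 223) = 7 * 18 * 224 = 28224; answer 28224
Step 4: R3 = 28224; r = -1; 5*(-1)^2 - 9*(-1)^1 + 6 = (5) + (9) + (6) = 20; answer 20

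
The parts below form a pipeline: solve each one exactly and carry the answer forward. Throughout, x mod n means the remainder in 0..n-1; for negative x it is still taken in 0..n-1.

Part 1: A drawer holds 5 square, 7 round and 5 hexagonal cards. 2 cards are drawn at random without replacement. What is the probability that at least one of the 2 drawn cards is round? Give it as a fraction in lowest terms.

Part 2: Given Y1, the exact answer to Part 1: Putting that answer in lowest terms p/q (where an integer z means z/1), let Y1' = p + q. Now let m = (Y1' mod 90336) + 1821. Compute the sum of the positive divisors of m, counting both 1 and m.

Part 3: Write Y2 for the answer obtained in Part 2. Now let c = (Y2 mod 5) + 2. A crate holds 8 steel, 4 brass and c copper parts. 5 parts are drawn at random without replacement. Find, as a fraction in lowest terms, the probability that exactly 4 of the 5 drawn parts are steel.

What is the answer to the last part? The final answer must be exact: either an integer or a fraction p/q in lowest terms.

30/143

Part 1: total draws C(17,2) = 136; complement C(10,2) = 45; favorable 136 - 45 = 91; P = 91/136; answer 91/136
Part 2: Y1 = 91/136; threaded value p + q = 227; m = 2048; 2048 = 2^11; sigma = (1 + 2 + 4 + 8 + 16 + 32 + 64 + 128 + 256 + 512 + 1024 + 2048) = 4095; answer 4095
Part 3: Y2 = 4095; c = 2; total draws C(14,5) = 2002; favorable C(8,4)*C(6,1) = 420; P = 30/143; answer 30/143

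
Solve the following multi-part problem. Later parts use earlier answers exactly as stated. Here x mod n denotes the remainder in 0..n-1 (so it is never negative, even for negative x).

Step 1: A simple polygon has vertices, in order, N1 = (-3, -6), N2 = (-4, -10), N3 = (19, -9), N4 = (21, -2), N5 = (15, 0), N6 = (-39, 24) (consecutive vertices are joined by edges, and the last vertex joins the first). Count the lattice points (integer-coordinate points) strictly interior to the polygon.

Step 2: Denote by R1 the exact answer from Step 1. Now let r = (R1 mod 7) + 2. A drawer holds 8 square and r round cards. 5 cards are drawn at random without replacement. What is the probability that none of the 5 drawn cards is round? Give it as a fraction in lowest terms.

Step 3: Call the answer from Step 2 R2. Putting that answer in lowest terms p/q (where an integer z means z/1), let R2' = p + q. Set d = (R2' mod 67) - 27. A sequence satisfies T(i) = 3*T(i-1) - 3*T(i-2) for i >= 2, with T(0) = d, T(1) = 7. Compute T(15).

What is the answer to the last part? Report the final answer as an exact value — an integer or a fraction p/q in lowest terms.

Step 1: cross terms: (-3*-10 - -4*-6)=6, (-4*-9 - 19*-10)=226, (19*-2 - 21*-9)=151, (21*0 - 15*-2)=30, (15*24 - -39*0)=360, (-39*-6 - -3*24)=306; twice the area = |1079| = 1079; area = 1079/2; boundary points = 1 + 1 + 1 + 2 + 6 + 6 = 17; strictly interior points = area - boundary/2 + 1 = 532; answer 532
Step 2: R1 = 532; r = 2; total draws C(10,5) = 252; favorable C(8,5) = 56; P = 2/9; answer 2/9
Step 3: R2 = 2/9; threaded value p + q = 11; d = -16; T(2) = 3*(7) - 3*(-16) = 69; iterating: T(2)=69, T(3)=186, T(4)=351, T(5)=495, T(6)=432, T(7)=-189, T(8)=-1863, T(9)=-5022, T(10)=-9477, T(11)=-13365, T(12)=-11664, T(13)=5103, T(14)=50301, T(15)=135594; answer 135594

135594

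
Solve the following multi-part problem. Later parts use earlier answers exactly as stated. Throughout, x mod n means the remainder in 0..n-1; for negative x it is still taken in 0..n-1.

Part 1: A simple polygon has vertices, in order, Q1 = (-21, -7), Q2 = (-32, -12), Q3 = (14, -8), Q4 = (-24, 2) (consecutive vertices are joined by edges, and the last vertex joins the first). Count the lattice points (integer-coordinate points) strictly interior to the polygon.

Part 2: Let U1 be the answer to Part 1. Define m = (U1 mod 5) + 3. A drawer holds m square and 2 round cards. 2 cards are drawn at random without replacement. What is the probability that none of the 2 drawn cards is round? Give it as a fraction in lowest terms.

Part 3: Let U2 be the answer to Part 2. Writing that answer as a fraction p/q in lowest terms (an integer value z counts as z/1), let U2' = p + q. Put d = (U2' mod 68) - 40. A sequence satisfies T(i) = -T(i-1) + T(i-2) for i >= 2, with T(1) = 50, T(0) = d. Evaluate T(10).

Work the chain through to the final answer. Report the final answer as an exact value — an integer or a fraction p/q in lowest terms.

-3872

Part 1: cross terms: (-21*-12 - -32*-7)=28, (-32*-8 - 14*-12)=424, (14*2 - -24*-8)=-164, (-24*-7 - -21*2)=210; twice the area = |498| = 498; area = 249; boundary points = 1 + 2 + 2 + 3 = 8; strictly interior points = area - boundary/2 + 1 = 246; answer 246
Part 2: U1 = 246; m = 4; total draws C(6,2) = 15; favorable C(4,2) = 6; P = 2/5; answer 2/5
Part 3: U2 = 2/5; threaded value p + q = 7; d = -33; T(2) = -1*(50) + 1*(-33) = -83; iterating: T(2)=-83, T(3)=133, T(4)=-216, T(5)=349, T(6)=-565, T(7)=914, T(8)=-1479, T(9)=2393, T(10)=-3872; answer -3872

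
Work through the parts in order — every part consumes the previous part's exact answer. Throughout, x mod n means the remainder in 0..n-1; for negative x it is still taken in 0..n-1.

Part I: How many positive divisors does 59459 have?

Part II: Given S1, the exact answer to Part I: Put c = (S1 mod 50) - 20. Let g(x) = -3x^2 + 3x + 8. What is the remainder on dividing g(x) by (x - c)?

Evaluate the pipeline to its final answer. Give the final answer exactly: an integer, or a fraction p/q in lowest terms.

Part I: 59459 = 37 * 1607; number of divisors = (1+1) * (1+1) = 4; answer 4
Part II: S1 = 4; c = -16; remainder = value at the root: -3*(-16)^2 + 3*(-16)^1 + 8 = (-768) + (-48) + (8) = -808; answer -808

-808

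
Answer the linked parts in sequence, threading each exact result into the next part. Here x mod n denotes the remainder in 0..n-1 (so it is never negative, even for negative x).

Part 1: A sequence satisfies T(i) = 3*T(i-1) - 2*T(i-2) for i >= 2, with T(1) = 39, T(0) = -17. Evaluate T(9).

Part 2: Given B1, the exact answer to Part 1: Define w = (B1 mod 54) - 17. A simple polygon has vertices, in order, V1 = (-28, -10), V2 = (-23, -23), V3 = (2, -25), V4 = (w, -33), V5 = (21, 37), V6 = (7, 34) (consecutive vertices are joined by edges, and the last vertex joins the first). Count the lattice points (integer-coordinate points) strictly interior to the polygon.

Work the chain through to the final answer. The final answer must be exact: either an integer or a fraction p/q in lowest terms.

Part 1: T(2) = 3*(39) - 2*(-17) = 151; iterating: T(2)=151, T(3)=375, T(4)=823, T(5)=1719, T(6)=3511, T(7)=7095, T(8)=14263, T(9)=28599; answer 28599
Part 2: B1 = 28599; w = 16; cross terms: (-28*-23 - -23*-10)=414, (-23*-25 - 2*-23)=621, (2*-33 - 16*-25)=334, (16*37 - 21*-33)=1285, (21*34 - 7*37)=455, (7*-10 - -28*34)=882; twice the area = |3991| = 3991; area = 3991/2; boundary points = 1 + 1 + 2 + 5 + 1 + 1 = 11; strictly interior points = area - boundary/2 + 1 = 1991; answer 1991

1991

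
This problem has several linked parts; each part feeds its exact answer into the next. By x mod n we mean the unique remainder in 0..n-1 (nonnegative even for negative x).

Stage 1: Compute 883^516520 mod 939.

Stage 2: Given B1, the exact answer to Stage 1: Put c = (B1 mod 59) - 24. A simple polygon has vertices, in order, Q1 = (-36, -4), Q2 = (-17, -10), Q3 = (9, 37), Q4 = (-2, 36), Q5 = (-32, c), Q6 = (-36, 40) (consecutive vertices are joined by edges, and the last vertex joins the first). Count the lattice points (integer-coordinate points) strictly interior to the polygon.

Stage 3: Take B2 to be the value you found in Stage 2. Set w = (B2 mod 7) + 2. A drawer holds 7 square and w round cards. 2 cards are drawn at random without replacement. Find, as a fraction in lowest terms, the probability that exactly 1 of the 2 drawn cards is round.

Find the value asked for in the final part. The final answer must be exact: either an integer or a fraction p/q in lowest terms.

7/13

Stage 1: squarings mod 939: 883^1=883, 883^2=319, 883^4=349, 883^8=670, 883^16=58, 883^32=547, 883^64=607, 883^128=361, 883^256=739, 883^512=562, 883^1024=340, 883^2048=103, 883^4096=280, 883^8192=463, 883^16384=277, 883^32768=670, 883^65536=58, 883^131072=547, 883^262144=607; 883^516520 = 883^8 * 883^32 * 883^128 * 883^256 * 883^8192 * 883^16384 * 883^32768 * 883^65536 * 883^131072 * 883^262144 = 277 (mod 939); answer 277
Stage 2: B1 = 277; c = 17; cross terms: (-36*-10 - -17*-4)=292, (-17*37 - 9*-10)=-539, (9*36 - -2*37)=398, (-2*17 - -32*36)=1118, (-32*40 - -36*17)=-668, (-36*-4 - -36*40)=1584; twice the area = |2185| = 2185; area = 2185/2; boundary points = 1 + 1 + 1 + 1 + 1 + 44 = 49; strictly interior points = area - boundary/2 + 1 = 1069; answer 1069
Stage 3: B2 = 1069; w = 7; total draws C(14,2) = 91; favorable C(7,1)*C(7,1) = 49; P = 7/13; answer 7/13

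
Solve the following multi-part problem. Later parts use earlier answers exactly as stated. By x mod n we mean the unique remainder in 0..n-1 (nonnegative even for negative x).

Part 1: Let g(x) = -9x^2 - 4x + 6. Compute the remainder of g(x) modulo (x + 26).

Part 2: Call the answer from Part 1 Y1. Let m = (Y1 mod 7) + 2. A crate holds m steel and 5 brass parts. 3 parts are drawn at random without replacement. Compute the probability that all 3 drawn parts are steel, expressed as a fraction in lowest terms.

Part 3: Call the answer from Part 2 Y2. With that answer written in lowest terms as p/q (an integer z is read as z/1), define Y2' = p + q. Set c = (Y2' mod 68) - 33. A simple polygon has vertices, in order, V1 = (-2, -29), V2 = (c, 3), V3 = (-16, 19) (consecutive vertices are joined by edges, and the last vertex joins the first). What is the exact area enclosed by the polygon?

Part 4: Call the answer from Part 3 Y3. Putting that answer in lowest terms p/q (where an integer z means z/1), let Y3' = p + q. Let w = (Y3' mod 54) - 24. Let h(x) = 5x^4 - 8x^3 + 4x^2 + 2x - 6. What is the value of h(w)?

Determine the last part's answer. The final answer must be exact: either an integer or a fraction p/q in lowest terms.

Part 1: remainder = value at the root: -9*(-26)^2 - 4*(-26)^1 + 6 = (-6084) + (104) + (6) = -5974; answer -5974
Part 2: Y1 = -5974; m = 6; total draws C(11,3) = 165; favorable C(6,3) = 20; P = 4/33; answer 4/33
Part 3: Y2 = 4/33; threaded value p + q = 37; c = 4; cross terms: (-2*3 - 4*-29)=110, (4*19 - -16*3)=124, (-16*-29 - -2*19)=502; twice the area = |736| = 736; area = 368; answer 368
Part 4: Y3 = 368; threaded value p + q = 369; w = 21; 5*(21)^4 - 8*(21)^3 + 4*(21)^2 + 2*(21)^1 - 6 = (972405) + (-74088) + (1764) + (42) + (-6) = 900117; answer 900117

900117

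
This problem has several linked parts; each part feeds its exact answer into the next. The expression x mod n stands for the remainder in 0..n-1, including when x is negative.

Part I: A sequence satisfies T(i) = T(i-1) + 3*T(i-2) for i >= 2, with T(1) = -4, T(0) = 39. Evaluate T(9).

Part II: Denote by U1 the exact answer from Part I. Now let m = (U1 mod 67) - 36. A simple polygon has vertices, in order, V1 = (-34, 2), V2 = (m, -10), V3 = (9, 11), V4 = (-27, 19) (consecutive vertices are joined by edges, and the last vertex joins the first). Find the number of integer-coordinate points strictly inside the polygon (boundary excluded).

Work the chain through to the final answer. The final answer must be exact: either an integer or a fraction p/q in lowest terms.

764

Part I: T(2) = 1*(-4) + 3*(39) = 113; iterating: T(2)=113, T(3)=101, T(4)=440, T(5)=743, T(6)=2063, T(7)=4292, T(8)=10481, T(9)=23357; answer 23357
Part II: U1 = 23357; m = 5; cross terms: (-34*-10 - 5*2)=330, (5*11 - 9*-10)=145, (9*19 - -27*11)=468, (-27*2 - -34*19)=592; twice the area = |1535| = 1535; area = 1535/2; boundary points = 3 + 1 + 4 + 1 = 9; strictly interior points = area - boundary/2 + 1 = 764; answer 764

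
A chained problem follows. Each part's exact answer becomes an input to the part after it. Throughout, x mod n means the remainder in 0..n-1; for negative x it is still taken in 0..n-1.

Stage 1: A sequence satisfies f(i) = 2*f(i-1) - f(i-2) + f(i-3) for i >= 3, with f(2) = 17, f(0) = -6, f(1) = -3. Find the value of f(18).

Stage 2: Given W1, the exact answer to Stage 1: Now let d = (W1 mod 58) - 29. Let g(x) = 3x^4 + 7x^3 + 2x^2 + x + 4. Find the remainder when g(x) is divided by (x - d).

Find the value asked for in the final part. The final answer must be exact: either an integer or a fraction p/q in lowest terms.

Stage 1: f(3) = 2*(17) - 1*(-3) + 1*(-6) = 31; iterating: f(3)=31, f(4)=42, f(5)=70, f(6)=129, f(7)=230, f(8)=401, f(9)=701, f(10)=1231, f(11)=2162, f(12)=3794, f(13)=6657, f(14)=11682, f(15)=20501, f(16)=35977, f(17)=63135, f(18)=110794; answer 110794
Stage 2: W1 = 110794; d = -15; remainder = value at the root: 3*(-15)^4 + 7*(-15)^3 + 2*(-15)^2 + 1*(-15)^1 + 4 = (151875) + (-23625) + (450) + (-15) + (4) = 128689; answer 128689

128689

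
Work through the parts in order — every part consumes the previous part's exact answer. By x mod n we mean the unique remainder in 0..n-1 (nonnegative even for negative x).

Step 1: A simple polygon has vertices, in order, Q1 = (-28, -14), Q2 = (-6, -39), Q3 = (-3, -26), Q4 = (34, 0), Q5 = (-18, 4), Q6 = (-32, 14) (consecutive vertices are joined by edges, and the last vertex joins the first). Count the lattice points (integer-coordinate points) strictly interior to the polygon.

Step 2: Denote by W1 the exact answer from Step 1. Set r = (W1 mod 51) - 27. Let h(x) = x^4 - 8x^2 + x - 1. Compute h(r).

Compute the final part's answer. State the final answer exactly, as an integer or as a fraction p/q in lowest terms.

102365

Step 1: cross terms: (-28*-39 - -6*-14)=1008, (-6*-26 - -3*-39)=39, (-3*0 - 34*-26)=884, (34*4 - -18*0)=136, (-18*14 - -32*4)=-124, (-32*-14 - -28*14)=840; twice the area = |2783| = 2783; area = 2783/2; boundary points = 1 + 1 + 1 + 4 + 2 + 4 = 13; strictly interior points = area - boundary/2 + 1 = 1386; answer 1386
Step 2: W1 = 1386; r = -18; 1*(-18)^4 - 8*(-18)^2 + 1*(-18)^1 - 1 = (104976) + (-2592) + (-18) + (-1) = 102365; answer 102365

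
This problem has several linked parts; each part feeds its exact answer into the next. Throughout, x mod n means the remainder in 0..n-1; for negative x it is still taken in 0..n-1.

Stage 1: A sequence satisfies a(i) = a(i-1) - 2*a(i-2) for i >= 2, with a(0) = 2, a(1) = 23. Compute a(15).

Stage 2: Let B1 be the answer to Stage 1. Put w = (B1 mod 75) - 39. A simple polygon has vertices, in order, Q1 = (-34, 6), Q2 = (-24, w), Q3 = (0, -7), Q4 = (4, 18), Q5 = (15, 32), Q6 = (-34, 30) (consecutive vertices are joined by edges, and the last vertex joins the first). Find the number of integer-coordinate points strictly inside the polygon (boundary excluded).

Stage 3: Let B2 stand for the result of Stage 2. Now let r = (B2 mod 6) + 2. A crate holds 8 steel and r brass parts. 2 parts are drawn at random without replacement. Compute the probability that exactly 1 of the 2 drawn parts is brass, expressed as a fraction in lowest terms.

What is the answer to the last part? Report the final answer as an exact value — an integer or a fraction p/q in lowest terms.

Stage 1: a(2) = 1*(23) - 2*(2) = 19; iterating: a(2)=19, a(3)=-27, a(4)=-65, a(5)=-11, a(6)=119, a(7)=141, a(8)=-97, a(9)=-379, a(10)=-185, a(11)=573, a(12)=943, a(13)=-203, a(14)=-2089, a(15)=-1683; answer -1683
Stage 2: B1 = -1683; w = 3; cross terms: (-34*3 - -24*6)=42, (-24*-7 - 0*3)=168, (0*18 - 4*-7)=28, (4*32 - 15*18)=-142, (15*30 - -34*32)=1538, (-34*6 - -34*30)=816; twice the area = |2450| = 2450; area = 1225; boundary points = 1 + 2 + 1 + 1 + 1 + 24 = 30; strictly interior points = area - boundary/2 + 1 = 1211; answer 1211
Stage 3: B2 = 1211; r = 7; total draws C(15,2) = 105; favorable C(7,1)*C(8,1) = 56; P = 8/15; answer 8/15

8/15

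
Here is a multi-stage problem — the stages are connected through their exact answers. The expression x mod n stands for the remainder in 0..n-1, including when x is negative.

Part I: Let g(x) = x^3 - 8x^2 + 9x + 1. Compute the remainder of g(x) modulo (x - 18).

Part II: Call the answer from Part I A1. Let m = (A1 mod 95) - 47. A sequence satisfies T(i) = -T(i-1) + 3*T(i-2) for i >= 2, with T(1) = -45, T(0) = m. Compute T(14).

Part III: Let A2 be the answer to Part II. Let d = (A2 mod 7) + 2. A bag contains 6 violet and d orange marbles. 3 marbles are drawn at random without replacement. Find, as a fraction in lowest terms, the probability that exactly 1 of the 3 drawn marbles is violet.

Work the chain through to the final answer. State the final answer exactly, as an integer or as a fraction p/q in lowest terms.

Part I: remainder = value at the root: 1*(18)^3 - 8*(18)^2 + 9*(18)^1 + 1 = (5832) + (-2592) + (162) + (1) = 3403; answer 3403
Part II: A1 = 3403; m = 31; T(2) = -1*(-45) + 3*(31) = 138; iterating: T(2)=138, T(3)=-273, T(4)=687, T(5)=-1506, T(6)=3567, T(7)=-8085, T(8)=18786, T(9)=-43041, T(10)=99399, T(11)=-228522, T(12)=526719, T(13)=-1212285, T(14)=2792442; answer 2792442
Part III: A2 = 2792442; d = 4; total draws C(10,3) = 120; favorable C(6,1)*C(4,2) = 36; P = 3/10; answer 3/10

3/10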